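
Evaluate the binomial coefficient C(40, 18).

C(40,18) = (40·39·38·37·36·35·34·33·32·31·30·29·28·27·26·25·24·23) / 18! = 725902806896876799590400000 / 6402373705728000 = 113380261800.

113380261800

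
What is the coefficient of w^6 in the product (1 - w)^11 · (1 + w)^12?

Coefficient of w^6 = Σ_{j} C(11,j)·(-1)^j·C(12,6-j)·1^(6-j) for j from 0 to 6.
= 924 + (-8712) + 27225 + (-36300) + 21780 + (-5544) + 462 = -165.

-165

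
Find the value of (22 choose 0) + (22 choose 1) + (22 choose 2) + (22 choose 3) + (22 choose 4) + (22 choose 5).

1 + 22 + 231 + 1540 + 7315 + 26334 = 35443.

35443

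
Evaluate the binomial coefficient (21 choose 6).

C(21,6) = (21·20·19·18·17·16) / 6! = 39070080 / 720 = 54264.

54264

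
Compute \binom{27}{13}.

20058300

C(27,13) = (27·26·25·24·23·22·21·20·19·18·17·16·15) / 13! = 124903451312640000 / 6227020800 = 20058300.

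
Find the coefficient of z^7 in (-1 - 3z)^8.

The general term is C(8,j)·(-1)^j·(-3z)^(8-j); the z^7 term has j = 1.
C(8,1) = 8.
Coefficient = C(8,1) · (-1)^1 · (-3)^7 = 8 · (-1) · (-2187) = 17496.

17496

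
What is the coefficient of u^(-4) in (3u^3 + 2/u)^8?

General term: C(8,j)·(3u^3)^j·(2/u)^(8-j), with u-exponent 3j − 1(8−j) = 4j − 8.
Set 4j − 8 = -4: j = 1.
C(8,1) = 8; 3^1 = 3; 2^7 = 128.
Coefficient = 8 · 3 · 128 = 3072.

3072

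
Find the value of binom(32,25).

C(32,25) = C(32,7) by symmetry.
C(32,7) = (32·31·30·29·28·27·26) / 7! = 16963914240 / 5040 = 3365856.

3365856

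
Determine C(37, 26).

C(37,26) = C(37,11) by symmetry.
C(37,11) = (37·36·35·34·33·32·31·30·29·28·27) / 11! = 34128550732953600 / 39916800 = 854992152.

854992152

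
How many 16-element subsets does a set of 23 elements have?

C(23,16) = C(23,7) by symmetry.
C(23,7) = (23·22·21·20·19·18·17) / 7! = 1235591280 / 5040 = 245157.

245157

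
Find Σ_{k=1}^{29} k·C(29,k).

Differentiating (1+x)^29 and setting x=1: Σ k·C(29,k) = 29·2^28 = 7784628224.

7784628224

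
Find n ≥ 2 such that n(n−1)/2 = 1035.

46

n(n−1)/2 = 1035 ⇒ n(n−1) = 2070. Since 46·45 = 2070, n = 46.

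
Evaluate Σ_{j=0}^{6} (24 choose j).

1 + 24 + 276 + 2024 + 10626 + 42504 + 134596 = 190051.

190051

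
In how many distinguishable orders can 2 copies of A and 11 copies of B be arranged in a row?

78

Choose positions for the A's: C(13,2) = 78.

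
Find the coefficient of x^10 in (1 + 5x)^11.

107421875

The general term is C(11,j)·(1)^j·(5x)^(11-j); the x^10 term has j = 1.
C(11,1) = 11.
Coefficient = C(11,1) · 5^10 = 11 · 9765625 = 107421875.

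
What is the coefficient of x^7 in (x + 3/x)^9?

27

General term: C(9,j)·(x)^j·(3/x)^(9-j), with x-exponent 1j − 1(9−j) = 2j − 9.
Set 2j − 9 = 7: j = 8.
C(9,8) = 9; 1^8 = 1; 3^1 = 3.
Coefficient = 9 · 1 · 3 = 27.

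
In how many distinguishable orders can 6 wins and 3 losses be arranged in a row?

84

Choose positions for the wins: C(9,6) = 84.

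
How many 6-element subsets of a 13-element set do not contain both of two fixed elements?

All 6-subsets: C(13,6) = 1716. Those containing both fixed elements: C(11,4) = 330.
1716 − 330 = 1386.

1386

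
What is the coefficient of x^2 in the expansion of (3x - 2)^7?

The general term is C(7,j)·(3x)^j·(-2)^(7-j); the x^2 term has j = 2.
C(7,2) = 21.
Coefficient = C(7,2) · 3^2 · (-2)^5 = 21 · 9 · (-32) = -6048.

-6048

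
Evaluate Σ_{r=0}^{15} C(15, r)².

155117520

By Vandermonde's identity, Σ C(15,r)² = C(30,15) = 155117520.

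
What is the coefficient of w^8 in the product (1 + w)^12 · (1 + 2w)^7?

Coefficient of w^8 = Σ_{j} C(12,j)·1^j·C(7,8-j)·2^(8-j) for j from 1 to 8.
= 1536 + 29568 + 147840 + 277200 + 221760 + 77616 + 11088 + 495 = 767103.

767103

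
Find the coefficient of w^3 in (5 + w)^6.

The general term is C(6,j)·(5)^j·(w)^(6-j); the w^3 term has j = 3.
C(6,3) = 20.
Coefficient = C(6,3) · 5^3 = 20 · 125 = 2500.

2500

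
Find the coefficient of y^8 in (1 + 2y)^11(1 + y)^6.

1122220

Coefficient of y^8 = Σ_{j} C(11,j)·2^j·C(6,8-j)·1^(8-j) for j from 2 to 8.
= 220 + 7920 + 79200 + 295680 + 443520 + 253440 + 42240 = 1122220.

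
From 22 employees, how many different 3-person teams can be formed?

This is C(22,3) = 1540.

1540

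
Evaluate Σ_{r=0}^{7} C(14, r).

9908

1 + 14 + 91 + 364 + 1001 + 2002 + 3003 + 3432 = 9908.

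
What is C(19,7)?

50388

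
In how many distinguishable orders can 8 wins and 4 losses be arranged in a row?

495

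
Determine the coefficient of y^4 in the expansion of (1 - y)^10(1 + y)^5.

Coefficient of y^4 = Σ_{j} C(10,j)·(-1)^j·C(5,4-j)·1^(4-j) for j from 0 to 4.
= 5 + (-100) + 450 + (-600) + 210 = -35.

-35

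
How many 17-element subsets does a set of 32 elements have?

C(32,17) = C(32,15) by symmetry.
C(32,15) = (32·31·30·29·28·27·26·25·24·23·22·21·20·19·18) / 15! = 739781100339240960000 / 1307674368000 = 565722720.

565722720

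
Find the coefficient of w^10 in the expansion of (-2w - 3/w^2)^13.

-159744

General term: C(13,j)·(-2w)^j·(-3/w^2)^(13-j), with w-exponent 1j − 2(13−j) = 3j − 26.
Set 3j − 26 = 10: j = 12.
C(13,12) = 13; (-2)^12 = 4096; (-3)^1 = -3.
Coefficient = 13 · 4096 · (-3) = -159744.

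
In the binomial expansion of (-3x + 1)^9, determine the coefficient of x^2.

324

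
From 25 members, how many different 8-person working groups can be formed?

1081575

This is C(25,8) = 1081575.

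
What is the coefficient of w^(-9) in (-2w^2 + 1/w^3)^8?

General term: C(8,j)·(-2w^2)^j·(1/w^3)^(8-j), with w-exponent 2j − 3(8−j) = 5j − 24.
Set 5j − 24 = -9: j = 3.
C(8,3) = 56; (-2)^3 = -8; 1^5 = 1.
Coefficient = 56 · (-8) · 1 = -448.

-448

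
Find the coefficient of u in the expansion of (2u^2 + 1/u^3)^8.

1792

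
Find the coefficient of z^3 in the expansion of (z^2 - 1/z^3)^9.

General term: C(9,j)·(z^2)^j·(-1/z^3)^(9-j), with z-exponent 2j − 3(9−j) = 5j − 27.
Set 5j − 27 = 3: j = 6.
C(9,6) = 84; 1^6 = 1; (-1)^3 = -1.
Coefficient = 84 · 1 · (-1) = -84.

-84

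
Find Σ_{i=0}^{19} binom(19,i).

524288

Setting x = 1 in (1+x)^19 gives Σ C(19,i) = 2^19 = 524288.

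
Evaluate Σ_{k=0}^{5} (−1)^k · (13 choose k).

-792

The partial alternating sum Σ_{k=0}^{5} (−1)^k C(13,k) = (−1)^5 C(12,5) = -792.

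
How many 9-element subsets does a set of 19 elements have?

92378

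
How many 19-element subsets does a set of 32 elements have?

C(32,19) = C(32,13) by symmetry.
C(32,13) = (32·31·30·29·28·27·26·25·24·23·22·21·20) / 13! = 2163102632570880000 / 6227020800 = 347373600.

347373600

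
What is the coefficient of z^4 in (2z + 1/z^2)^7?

General term: C(7,j)·(2z)^j·(1/z^2)^(7-j), with z-exponent 1j − 2(7−j) = 3j − 14.
Set 3j − 14 = 4: j = 6.
C(7,6) = 7; 2^6 = 64; 1^1 = 1.
Coefficient = 7 · 64 · 1 = 448.

448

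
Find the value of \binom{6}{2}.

15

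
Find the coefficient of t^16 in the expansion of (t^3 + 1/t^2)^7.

7

General term: C(7,j)·(t^3)^j·(1/t^2)^(7-j), with t-exponent 3j − 2(7−j) = 5j − 14.
Set 5j − 14 = 16: j = 6.
C(7,6) = 7; 1^6 = 1; 1^1 = 1.
Coefficient = 7 · 1 · 1 = 7.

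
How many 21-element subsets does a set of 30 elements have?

C(30,21) = C(30,9) by symmetry.
C(30,9) = (30·29·28·27·26·25·24·23·22) / 9! = 5191778592000 / 362880 = 14307150.

14307150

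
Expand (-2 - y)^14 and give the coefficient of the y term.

The general term is C(14,j)·(-2)^j·(-y)^(14-j); the y^1 term has j = 13.
C(14,13) = 14.
Coefficient = C(14,13) · (-2)^13 · (-1)^1 = 14 · (-8192) · (-1) = 114688.

114688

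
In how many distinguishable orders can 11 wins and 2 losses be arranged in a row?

Choose positions for the wins: C(13,11) = 78.

78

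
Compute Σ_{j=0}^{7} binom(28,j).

1683218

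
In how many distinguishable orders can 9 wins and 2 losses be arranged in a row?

55

Choose positions for the wins: C(11,9) = 55.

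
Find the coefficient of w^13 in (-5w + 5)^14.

The general term is C(14,j)·(-5w)^j·(5)^(14-j); the w^13 term has j = 13.
C(14,13) = 14.
Coefficient = C(14,13) · (-5)^13 · 5^1 = 14 · (-1220703125) · 5 = -85449218750.

-85449218750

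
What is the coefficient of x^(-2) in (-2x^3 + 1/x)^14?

General term: C(14,j)·(-2x^3)^j·(1/x)^(14-j), with x-exponent 3j − 1(14−j) = 4j − 14.
Set 4j − 14 = -2: j = 3.
C(14,3) = 364; (-2)^3 = -8; 1^11 = 1.
Coefficient = 364 · (-8) · 1 = -2912.

-2912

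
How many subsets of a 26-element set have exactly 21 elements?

Choose the 21 positions: C(26,21) = 65780.

65780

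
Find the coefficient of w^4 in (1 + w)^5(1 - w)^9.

-19

Coefficient of w^4 = Σ_{j} C(5,j)·1^j·C(9,4-j)·(-1)^(4-j) for j from 0 to 4.
= 126 + (-420) + 360 + (-90) + 5 = -19.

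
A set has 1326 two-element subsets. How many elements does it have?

52

n(n−1)/2 = 1326 ⇒ n(n−1) = 2652. Since 52·51 = 2652, n = 52.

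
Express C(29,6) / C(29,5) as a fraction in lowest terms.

4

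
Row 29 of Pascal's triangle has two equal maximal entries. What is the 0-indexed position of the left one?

14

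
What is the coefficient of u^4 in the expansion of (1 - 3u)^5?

405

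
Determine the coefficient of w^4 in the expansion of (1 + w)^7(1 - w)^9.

Coefficient of w^4 = Σ_{j} C(7,j)·1^j·C(9,4-j)·(-1)^(4-j) for j from 0 to 4.
= 126 + (-588) + 756 + (-315) + 35 = 14.

14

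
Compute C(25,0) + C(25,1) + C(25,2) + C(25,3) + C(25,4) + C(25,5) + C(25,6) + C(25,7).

726206

1 + 25 + 300 + 2300 + 12650 + 53130 + 177100 + 480700 = 726206.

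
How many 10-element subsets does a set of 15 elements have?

3003

C(15,10) = C(15,5) by symmetry.
C(15,5) = (15·14·13·12·11) / 5! = 360360 / 120 = 3003.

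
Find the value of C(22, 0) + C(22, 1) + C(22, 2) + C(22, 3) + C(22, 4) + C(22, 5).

1 + 22 + 231 + 1540 + 7315 + 26334 = 35443.

35443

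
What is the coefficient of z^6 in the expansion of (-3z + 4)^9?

The general term is C(9,j)·(-3z)^j·(4)^(9-j); the z^6 term has j = 6.
C(9,6) = 84.
Coefficient = C(9,6) · (-3)^6 · 4^3 = 84 · 729 · 64 = 3919104.

3919104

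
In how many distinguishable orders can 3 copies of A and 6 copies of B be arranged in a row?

Choose positions for the A's: C(9,3) = 84.

84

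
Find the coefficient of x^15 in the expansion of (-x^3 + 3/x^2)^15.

-3648645

General term: C(15,j)·(-x^3)^j·(3/x^2)^(15-j), with x-exponent 3j − 2(15−j) = 5j − 30.
Set 5j − 30 = 15: j = 9.
C(15,9) = 5005; (-1)^9 = -1; 3^6 = 729.
Coefficient = 5005 · (-1) · 729 = -3648645.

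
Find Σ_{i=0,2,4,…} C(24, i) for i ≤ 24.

Even-i terms of row 24 sum to 2^23 = 8388608.

8388608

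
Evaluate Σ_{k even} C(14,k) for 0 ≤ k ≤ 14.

8192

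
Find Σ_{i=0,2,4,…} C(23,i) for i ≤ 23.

4194304

Even-i terms of row 23 sum to 2^22 = 4194304.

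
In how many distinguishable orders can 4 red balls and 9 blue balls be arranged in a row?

Choose positions for the red balls: C(13,4) = 715.

715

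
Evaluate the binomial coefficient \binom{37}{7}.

C(37,7) = (37·36·35·34·33·32·31) / 7! = 51889178880 / 5040 = 10295472.

10295472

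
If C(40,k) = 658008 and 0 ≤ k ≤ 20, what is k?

C(40,k) increases on 0 ≤ k ≤ 20. C(40,4) = 91390 and C(40,5) = 658008, so k = 5.

5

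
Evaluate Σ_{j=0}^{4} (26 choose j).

17902

1 + 26 + 325 + 2600 + 14950 = 17902.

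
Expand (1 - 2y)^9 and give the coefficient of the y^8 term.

The general term is C(9,j)·(1)^j·(-2y)^(9-j); the y^8 term has j = 1.
C(9,1) = 9.
Coefficient = C(9,1) · (-2)^8 = 9 · 256 = 2304.

2304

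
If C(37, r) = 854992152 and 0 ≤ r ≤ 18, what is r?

11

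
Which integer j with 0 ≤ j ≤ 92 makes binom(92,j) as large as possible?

46

C(92,j) is maximized at j = 92/2 = 46.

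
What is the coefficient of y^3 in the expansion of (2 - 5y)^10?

The general term is C(10,j)·(2)^j·(-5y)^(10-j); the y^3 term has j = 7.
C(10,7) = 120.
Coefficient = C(10,7) · 2^7 · (-5)^3 = 120 · 128 · (-125) = -1920000.

-1920000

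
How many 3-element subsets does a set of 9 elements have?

84

C(9,3) = (9·8·7) / 3! = 504 / 6 = 84.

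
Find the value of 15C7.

C(15,7) = (15·14·13·12·11·10·9) / 7! = 32432400 / 5040 = 6435.

6435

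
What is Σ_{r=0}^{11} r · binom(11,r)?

11264

Differentiating (1+x)^11 and setting x=1: Σ r·C(11,r) = 11·2^10 = 11264.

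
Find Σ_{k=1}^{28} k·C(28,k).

3758096384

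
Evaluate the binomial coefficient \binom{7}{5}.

21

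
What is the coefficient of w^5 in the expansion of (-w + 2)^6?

The general term is C(6,j)·(-w)^j·(2)^(6-j); the w^5 term has j = 5.
C(6,5) = 6.
Coefficient = C(6,5) · (-1)^5 · 2^1 = 6 · (-1) · 2 = -12.

-12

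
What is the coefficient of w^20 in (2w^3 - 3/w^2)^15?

-747242496

General term: C(15,j)·(2w^3)^j·(-3/w^2)^(15-j), with w-exponent 3j − 2(15−j) = 5j − 30.
Set 5j − 30 = 20: j = 10.
C(15,10) = 3003; 2^10 = 1024; (-3)^5 = -243.
Coefficient = 3003 · 1024 · (-243) = -747242496.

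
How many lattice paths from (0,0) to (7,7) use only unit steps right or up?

3432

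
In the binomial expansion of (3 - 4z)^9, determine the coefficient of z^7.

-5308416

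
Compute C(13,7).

1716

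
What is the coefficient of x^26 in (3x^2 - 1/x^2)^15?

-71744535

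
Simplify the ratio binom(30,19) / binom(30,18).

12/19

C(n,k+1)/C(n,k) = (n−k)/(k+1) = (30−18)/(18+1) = 12/19.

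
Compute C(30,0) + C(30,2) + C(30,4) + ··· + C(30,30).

536870912

Even-k terms of row 30 sum to 2^29 = 536870912.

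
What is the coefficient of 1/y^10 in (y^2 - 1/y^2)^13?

-715

General term: C(13,j)·(y^2)^j·(-1/y^2)^(13-j), with y-exponent 2j − 2(13−j) = 4j − 26.
Set 4j − 26 = -10: j = 4.
C(13,4) = 715; 1^4 = 1; (-1)^9 = -1.
Coefficient = 715 · 1 · (-1) = -715.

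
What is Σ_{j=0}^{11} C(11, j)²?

By Vandermonde's identity, Σ C(11,j)² = C(22,11) = 705432.

705432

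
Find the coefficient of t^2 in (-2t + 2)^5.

The general term is C(5,j)·(-2t)^j·(2)^(5-j); the t^2 term has j = 2.
C(5,2) = 10.
Coefficient = C(5,2) · (-2)^2 · 2^3 = 10 · 4 · 8 = 320.

320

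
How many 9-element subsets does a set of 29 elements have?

C(29,9) = (29·28·27·26·25·24·23·22·21) / 9! = 3634245014400 / 362880 = 10015005.

10015005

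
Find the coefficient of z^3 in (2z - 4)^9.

2752512

The general term is C(9,j)·(2z)^j·(-4)^(9-j); the z^3 term has j = 3.
C(9,3) = 84.
Coefficient = C(9,3) · 2^3 · (-4)^6 = 84 · 8 · 4096 = 2752512.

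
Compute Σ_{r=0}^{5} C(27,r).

101584

1 + 27 + 351 + 2925 + 17550 + 80730 = 101584.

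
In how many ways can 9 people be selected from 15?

5005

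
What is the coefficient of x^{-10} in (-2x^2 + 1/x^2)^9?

General term: C(9,j)·(-2x^2)^j·(1/x^2)^(9-j), with x-exponent 2j − 2(9−j) = 4j − 18.
Set 4j − 18 = -10: j = 2.
C(9,2) = 36; (-2)^2 = 4; 1^7 = 1.
Coefficient = 36 · 4 · 1 = 144.

144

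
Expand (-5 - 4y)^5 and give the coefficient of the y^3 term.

The general term is C(5,j)·(-5)^j·(-4y)^(5-j); the y^3 term has j = 2.
C(5,2) = 10.
Coefficient = C(5,2) · (-5)^2 · (-4)^3 = 10 · 25 · (-64) = -16000.

-16000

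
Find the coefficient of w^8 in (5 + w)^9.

The general term is C(9,j)·(5)^j·(w)^(9-j); the w^8 term has j = 1.
C(9,1) = 9.
Coefficient = C(9,1) · 5^1 = 9 · 5 = 45.

45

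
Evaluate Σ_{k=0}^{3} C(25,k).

1 + 25 + 300 + 2300 = 2626.

2626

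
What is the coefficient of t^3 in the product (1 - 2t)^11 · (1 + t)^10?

10

Coefficient of t^3 = Σ_{j} C(11,j)·(-2)^j·C(10,3-j)·1^(3-j) for j from 0 to 3.
= 120 + (-990) + 2200 + (-1320) = 10.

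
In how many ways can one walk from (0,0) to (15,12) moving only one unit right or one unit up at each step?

Each path is a sequence of 27 steps with 15 rights: C(27,15) = 17383860.

17383860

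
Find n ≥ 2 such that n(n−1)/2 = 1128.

n(n−1)/2 = 1128 ⇒ n(n−1) = 2256. Since 48·47 = 2256, n = 48.

48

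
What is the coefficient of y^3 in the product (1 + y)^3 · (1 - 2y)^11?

Coefficient of y^3 = Σ_{j} C(3,j)·1^j·C(11,3-j)·(-2)^(3-j) for j from 0 to 3.
= (-1320) + 660 + (-66) + 1 = -725.

-725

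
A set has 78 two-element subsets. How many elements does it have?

13

n(n−1)/2 = 78 ⇒ n(n−1) = 156. Since 13·12 = 156, n = 13.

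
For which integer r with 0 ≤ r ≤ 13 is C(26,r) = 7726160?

C(26,r) increases on 0 ≤ r ≤ 13. C(26,10) = 5311735 and C(26,11) = 7726160, so r = 11.

11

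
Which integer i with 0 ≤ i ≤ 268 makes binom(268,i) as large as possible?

134

C(268,i) is maximized at i = 268/2 = 134.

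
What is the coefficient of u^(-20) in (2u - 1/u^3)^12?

7920

General term: C(12,j)·(2u)^j·(-1/u^3)^(12-j), with u-exponent 1j − 3(12−j) = 4j − 36.
Set 4j − 36 = -20: j = 4.
C(12,4) = 495; 2^4 = 16; (-1)^8 = 1.
Coefficient = 495 · 16 · 1 = 7920.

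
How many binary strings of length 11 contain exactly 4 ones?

330

Choose the 4 positions: C(11,4) = 330.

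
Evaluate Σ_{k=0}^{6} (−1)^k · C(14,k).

The partial alternating sum Σ_{k=0}^{6} (−1)^k C(14,k) = (−1)^6 C(13,6) = 1716.

1716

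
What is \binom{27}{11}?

13037895

C(27,11) = (27·26·25·24·23·22·21·20·19·18·17) / 11! = 520431047136000 / 39916800 = 13037895.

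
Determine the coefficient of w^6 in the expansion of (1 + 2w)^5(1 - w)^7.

Coefficient of w^6 = Σ_{j} C(5,j)·2^j·C(7,6-j)·(-1)^(6-j) for j from 0 to 5.
= 7 + (-210) + 1400 + (-2800) + 1680 + (-224) = -147.

-147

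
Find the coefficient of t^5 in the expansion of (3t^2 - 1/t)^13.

General term: C(13,j)·(3t^2)^j·(-1/t)^(13-j), with t-exponent 2j − 1(13−j) = 3j − 13.
Set 3j − 13 = 5: j = 6.
C(13,6) = 1716; 3^6 = 729; (-1)^7 = -1.
Coefficient = 1716 · 729 · (-1) = -1250964.

-1250964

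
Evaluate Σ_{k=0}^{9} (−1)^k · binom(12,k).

The partial alternating sum Σ_{k=0}^{9} (−1)^k C(12,k) = (−1)^9 C(11,9) = -55.

-55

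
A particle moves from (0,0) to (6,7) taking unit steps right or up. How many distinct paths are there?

1716

Each path is a sequence of 13 steps with 6 rights: C(13,6) = 1716.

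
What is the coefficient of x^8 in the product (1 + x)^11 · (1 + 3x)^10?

Coefficient of x^8 = Σ_{j} C(11,j)·1^j·C(10,8-j)·3^(8-j) for j from 0 to 8.
= 295245 + 2886840 + 8419950 + 10103940 + 5613300 + 1496880 + 187110 + 9900 + 165 = 29013330.

29013330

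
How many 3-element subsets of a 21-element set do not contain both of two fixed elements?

1311

All 3-subsets: C(21,3) = 1330. Those containing both fixed elements: C(19,1) = 19.
1330 − 19 = 1311.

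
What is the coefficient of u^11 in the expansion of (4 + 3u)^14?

4126816512

The general term is C(14,j)·(4)^j·(3u)^(14-j); the u^11 term has j = 3.
C(14,3) = 364.
Coefficient = C(14,3) · 4^3 · 3^11 = 364 · 64 · 177147 = 4126816512.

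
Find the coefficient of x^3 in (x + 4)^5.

The general term is C(5,j)·(x)^j·(4)^(5-j); the x^3 term has j = 3.
C(5,3) = 10.
Coefficient = C(5,3) · 4^2 = 10 · 16 = 160.

160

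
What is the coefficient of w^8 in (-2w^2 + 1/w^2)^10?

-15360

General term: C(10,j)·(-2w^2)^j·(1/w^2)^(10-j), with w-exponent 2j − 2(10−j) = 4j − 20.
Set 4j − 20 = 8: j = 7.
C(10,7) = 120; (-2)^7 = -128; 1^3 = 1.
Coefficient = 120 · (-128) · 1 = -15360.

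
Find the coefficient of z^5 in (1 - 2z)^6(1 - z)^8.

-10848

Coefficient of z^5 = Σ_{j} C(6,j)·(-2)^j·C(8,5-j)·(-1)^(5-j) for j from 0 to 5.
= (-56) + (-840) + (-3360) + (-4480) + (-1920) + (-192) = -10848.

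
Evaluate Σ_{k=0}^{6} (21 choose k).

1 + 21 + 210 + 1330 + 5985 + 20349 + 54264 = 82160.

82160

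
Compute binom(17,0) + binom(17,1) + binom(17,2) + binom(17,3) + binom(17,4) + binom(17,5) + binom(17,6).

21778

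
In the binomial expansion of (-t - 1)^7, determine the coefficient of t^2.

The general term is C(7,j)·(-t)^j·(-1)^(7-j); the t^2 term has j = 2.
C(7,2) = 21.
Coefficient = C(7,2) · (-1)^5 = 21 · (-1) = -21.

-21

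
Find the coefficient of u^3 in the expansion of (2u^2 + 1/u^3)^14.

General term: C(14,j)·(2u^2)^j·(1/u^3)^(14-j), with u-exponent 2j − 3(14−j) = 5j − 42.
Set 5j − 42 = 3: j = 9.
C(14,9) = 2002; 2^9 = 512; 1^5 = 1.
Coefficient = 2002 · 512 · 1 = 1025024.

1025024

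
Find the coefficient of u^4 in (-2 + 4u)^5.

-2560

The general term is C(5,j)·(-2)^j·(4u)^(5-j); the u^4 term has j = 1.
C(5,1) = 5.
Coefficient = C(5,1) · (-2)^1 · 4^4 = 5 · (-2) · 256 = -2560.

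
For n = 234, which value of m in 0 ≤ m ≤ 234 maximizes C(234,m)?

117

C(234,m) is maximized at m = 234/2 = 117.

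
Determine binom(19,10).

92378

C(19,10) = C(19,9) by symmetry.
C(19,9) = (19·18·17·16·15·14·13·12·11) / 9! = 33522128640 / 362880 = 92378.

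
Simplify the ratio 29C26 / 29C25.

C(n,k+1)/C(n,k) = (n−k)/(k+1) = (29−25)/(25+1) = 4/26 = 2/13.

2/13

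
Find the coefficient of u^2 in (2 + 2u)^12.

270336

The general term is C(12,j)·(2)^j·(2u)^(12-j); the u^2 term has j = 10.
C(12,10) = 66.
Coefficient = C(12,10) · 2^10 · 2^2 = 66 · 1024 · 4 = 270336.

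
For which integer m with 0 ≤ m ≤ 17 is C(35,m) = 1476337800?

13

C(35,m) increases on 0 ≤ m ≤ 17. C(35,12) = 834451800 and C(35,13) = 1476337800, so m = 13.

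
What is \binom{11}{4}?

C(11,4) = (11·10·9·8) / 4! = 7920 / 24 = 330.

330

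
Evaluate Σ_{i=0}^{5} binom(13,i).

2380

1 + 13 + 78 + 286 + 715 + 1287 = 2380.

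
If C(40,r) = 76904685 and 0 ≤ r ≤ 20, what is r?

C(40,r) increases on 0 ≤ r ≤ 20. C(40,7) = 18643560 and C(40,8) = 76904685, so r = 8.

8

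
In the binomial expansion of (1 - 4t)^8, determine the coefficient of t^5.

-57344

The general term is C(8,j)·(1)^j·(-4t)^(8-j); the t^5 term has j = 3.
C(8,3) = 56.
Coefficient = C(8,3) · (-4)^5 = 56 · (-1024) = -57344.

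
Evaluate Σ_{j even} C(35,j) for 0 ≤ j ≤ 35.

Half of (1+1)^35 + (1−1)^35 gives the even-index sum: 2^34 = 17179869184.

17179869184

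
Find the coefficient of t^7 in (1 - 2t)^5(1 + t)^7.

99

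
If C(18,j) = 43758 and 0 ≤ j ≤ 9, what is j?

C(18,j) increases on 0 ≤ j ≤ 9. C(18,7) = 31824 and C(18,8) = 43758, so j = 8.

8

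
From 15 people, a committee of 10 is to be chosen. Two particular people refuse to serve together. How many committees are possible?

1716

All 10-subsets: C(15,10) = 3003. Those containing both fixed elements: C(13,8) = 1287.
3003 − 1287 = 1716.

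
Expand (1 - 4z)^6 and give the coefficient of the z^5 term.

-6144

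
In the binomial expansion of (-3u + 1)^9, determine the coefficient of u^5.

The general term is C(9,j)·(-3u)^j·(1)^(9-j); the u^5 term has j = 5.
C(9,5) = 126.
Coefficient = C(9,5) · (-3)^5 = 126 · (-243) = -30618.

-30618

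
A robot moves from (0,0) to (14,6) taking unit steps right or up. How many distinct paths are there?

Each path is a sequence of 20 steps with 14 rights: C(20,14) = 38760.

38760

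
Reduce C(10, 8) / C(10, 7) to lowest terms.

C(n,k+1)/C(n,k) = (n−k)/(k+1) = (10−7)/(7+1) = 3/8.

3/8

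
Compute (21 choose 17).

C(21,17) = C(21,4) by symmetry.
C(21,4) = (21·20·19·18) / 4! = 143640 / 24 = 5985.

5985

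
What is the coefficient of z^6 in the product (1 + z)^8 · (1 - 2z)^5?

Coefficient of z^6 = Σ_{j} C(8,j)·1^j·C(5,6-j)·(-2)^(6-j) for j from 1 to 6.
= (-256) + 2240 + (-4480) + 2800 + (-560) + 28 = -228.

-228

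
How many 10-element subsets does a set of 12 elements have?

66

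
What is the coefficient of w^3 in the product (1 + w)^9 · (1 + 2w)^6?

1216

Coefficient of w^3 = Σ_{j} C(9,j)·1^j·C(6,3-j)·2^(3-j) for j from 0 to 3.
= 160 + 540 + 432 + 84 = 1216.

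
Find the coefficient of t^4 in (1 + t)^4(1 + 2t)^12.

16641

Coefficient of t^4 = Σ_{j} C(4,j)·1^j·C(12,4-j)·2^(4-j) for j from 0 to 4.
= 7920 + 7040 + 1584 + 96 + 1 = 16641.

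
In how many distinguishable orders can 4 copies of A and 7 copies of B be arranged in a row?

330

Choose positions for the A's: C(11,4) = 330.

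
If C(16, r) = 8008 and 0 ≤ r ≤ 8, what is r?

6

C(16,r) increases on 0 ≤ r ≤ 8. C(16,5) = 4368 and C(16,6) = 8008, so r = 6.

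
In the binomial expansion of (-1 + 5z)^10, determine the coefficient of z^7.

-9375000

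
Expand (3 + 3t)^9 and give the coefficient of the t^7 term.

The general term is C(9,j)·(3)^j·(3t)^(9-j); the t^7 term has j = 2.
C(9,2) = 36.
Coefficient = C(9,2) · 3^2 · 3^7 = 36 · 9 · 2187 = 708588.

708588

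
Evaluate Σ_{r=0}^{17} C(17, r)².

2333606220

By Vandermonde's identity, Σ C(17,r)² = C(34,17) = 2333606220.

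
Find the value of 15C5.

3003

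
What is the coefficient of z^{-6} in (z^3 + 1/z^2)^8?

28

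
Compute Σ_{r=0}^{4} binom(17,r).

1 + 17 + 136 + 680 + 2380 = 3214.

3214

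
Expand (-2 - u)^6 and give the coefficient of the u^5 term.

12

The general term is C(6,j)·(-2)^j·(-u)^(6-j); the u^5 term has j = 1.
C(6,1) = 6.
Coefficient = C(6,1) · (-2)^1 · (-1)^5 = 6 · (-2) · (-1) = 12.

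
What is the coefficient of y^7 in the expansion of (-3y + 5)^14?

-586389375000

The general term is C(14,j)·(-3y)^j·(5)^(14-j); the y^7 term has j = 7.
C(14,7) = 3432.
Coefficient = C(14,7) · (-3)^7 · 5^7 = 3432 · (-2187) · 78125 = -586389375000.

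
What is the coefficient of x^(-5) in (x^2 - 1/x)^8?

General term: C(8,j)·(x^2)^j·(-1/x)^(8-j), with x-exponent 2j − 1(8−j) = 3j − 8.
Set 3j − 8 = -5: j = 1.
C(8,1) = 8; 1^1 = 1; (-1)^7 = -1.
Coefficient = 8 · 1 · (-1) = -8.

-8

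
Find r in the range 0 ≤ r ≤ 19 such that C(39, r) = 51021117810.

17

C(39,r) increases on 0 ≤ r ≤ 19. C(39,16) = 37711260990 and C(39,17) = 51021117810, so r = 17.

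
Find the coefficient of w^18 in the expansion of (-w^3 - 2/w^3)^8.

General term: C(8,j)·(-w^3)^j·(-2/w^3)^(8-j), with w-exponent 3j − 3(8−j) = 6j − 24.
Set 6j − 24 = 18: j = 7.
C(8,7) = 8; (-1)^7 = -1; (-2)^1 = -2.
Coefficient = 8 · (-1) · (-2) = 16.

16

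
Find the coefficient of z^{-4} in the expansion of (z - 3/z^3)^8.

General term: C(8,j)·(z)^j·(-3/z^3)^(8-j), with z-exponent 1j − 3(8−j) = 4j − 24.
Set 4j − 24 = -4: j = 5.
C(8,5) = 56; 1^5 = 1; (-3)^3 = -27.
Coefficient = 56 · 1 · (-27) = -1512.

-1512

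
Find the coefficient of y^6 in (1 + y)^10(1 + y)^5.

5005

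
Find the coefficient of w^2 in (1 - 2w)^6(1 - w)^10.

225

Coefficient of w^2 = Σ_{j} C(6,j)·(-2)^j·C(10,2-j)·(-1)^(2-j) for j from 0 to 2.
= 45 + 120 + 60 = 225.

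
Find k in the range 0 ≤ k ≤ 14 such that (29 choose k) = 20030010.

10

C(29,k) increases on 0 ≤ k ≤ 14. C(29,9) = 10015005 and C(29,10) = 20030010, so k = 10.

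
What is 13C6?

C(13,6) = (13·12·11·10·9·8) / 6! = 1235520 / 720 = 1716.

1716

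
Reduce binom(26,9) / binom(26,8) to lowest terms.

C(n,k+1)/C(n,k) = (n−k)/(k+1) = (26−8)/(8+1) = 18/9 = 2.

2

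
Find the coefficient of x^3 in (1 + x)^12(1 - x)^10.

Coefficient of x^3 = Σ_{j} C(12,j)·1^j·C(10,3-j)·(-1)^(3-j) for j from 0 to 3.
= (-120) + 540 + (-660) + 220 = -20.

-20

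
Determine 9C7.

36

C(9,7) = C(9,2) by symmetry.
C(9,2) = (9·8) / 2! = 72 / 2 = 36.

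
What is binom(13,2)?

78

C(13,2) = (13·12) / 2! = 156 / 2 = 78.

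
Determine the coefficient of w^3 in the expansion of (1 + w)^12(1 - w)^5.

Coefficient of w^3 = Σ_{j} C(12,j)·1^j·C(5,3-j)·(-1)^(3-j) for j from 0 to 3.
= (-10) + 120 + (-330) + 220 = 0.

0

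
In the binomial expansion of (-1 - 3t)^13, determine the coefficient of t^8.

-8444007

The general term is C(13,j)·(-1)^j·(-3t)^(13-j); the t^8 term has j = 5.
C(13,5) = 1287.
Coefficient = C(13,5) · (-1)^5 · (-3)^8 = 1287 · (-1) · 6561 = -8444007.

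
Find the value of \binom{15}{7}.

6435

C(15,7) = (15·14·13·12·11·10·9) / 7! = 32432400 / 5040 = 6435.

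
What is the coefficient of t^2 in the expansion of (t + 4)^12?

The general term is C(12,j)·(t)^j·(4)^(12-j); the t^2 term has j = 2.
C(12,2) = 66.
Coefficient = C(12,2) · 4^10 = 66 · 1048576 = 69206016.

69206016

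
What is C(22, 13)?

497420

C(22,13) = C(22,9) by symmetry.
C(22,9) = (22·21·20·19·18·17·16·15·14) / 9! = 180503769600 / 362880 = 497420.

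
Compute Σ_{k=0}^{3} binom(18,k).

1 + 18 + 153 + 816 = 988.

988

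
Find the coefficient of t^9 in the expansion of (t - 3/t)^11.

General term: C(11,j)·(t)^j·(-3/t)^(11-j), with t-exponent 1j − 1(11−j) = 2j − 11.
Set 2j − 11 = 9: j = 10.
C(11,10) = 11; 1^10 = 1; (-3)^1 = -3.
Coefficient = 11 · 1 · (-3) = -33.

-33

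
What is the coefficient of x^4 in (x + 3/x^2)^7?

21

General term: C(7,j)·(x)^j·(3/x^2)^(7-j), with x-exponent 1j − 2(7−j) = 3j − 14.
Set 3j − 14 = 4: j = 6.
C(7,6) = 7; 1^6 = 1; 3^1 = 3.
Coefficient = 7 · 1 · 3 = 21.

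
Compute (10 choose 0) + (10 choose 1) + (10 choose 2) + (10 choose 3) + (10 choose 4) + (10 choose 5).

638

1 + 10 + 45 + 120 + 210 + 252 = 638.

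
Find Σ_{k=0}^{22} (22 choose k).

The entries of row 22 sum to 2^22 = 4194304.

4194304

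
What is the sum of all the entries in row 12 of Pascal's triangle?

4096

The entries of row 12 sum to 2^12 = 4096.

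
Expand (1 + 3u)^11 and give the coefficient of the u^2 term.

495

The general term is C(11,j)·(1)^j·(3u)^(11-j); the u^2 term has j = 9.
C(11,9) = 55.
Coefficient = C(11,9) · 3^2 = 55 · 9 = 495.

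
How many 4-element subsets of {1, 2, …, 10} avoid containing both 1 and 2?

182

All 4-subsets: C(10,4) = 210. Those containing both fixed elements: C(8,2) = 28.
210 − 28 = 182.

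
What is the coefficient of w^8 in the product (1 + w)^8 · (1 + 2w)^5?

Coefficient of w^8 = Σ_{j} C(8,j)·1^j·C(5,8-j)·2^(8-j) for j from 3 to 8.
= 1792 + 5600 + 4480 + 1120 + 80 + 1 = 13073.

13073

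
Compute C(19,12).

50388

C(19,12) = C(19,7) by symmetry.
C(19,7) = (19·18·17·16·15·14·13) / 7! = 253955520 / 5040 = 50388.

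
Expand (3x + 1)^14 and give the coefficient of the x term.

42

The general term is C(14,j)·(3x)^j·(1)^(14-j); the x^1 term has j = 1.
C(14,1) = 14.
Coefficient = C(14,1) · 3^1 = 14 · 3 = 42.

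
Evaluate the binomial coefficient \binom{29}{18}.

34597290

C(29,18) = C(29,11) by symmetry.
C(29,11) = (29·28·27·26·25·24·23·22·21·20·19) / 11! = 1381013105472000 / 39916800 = 34597290.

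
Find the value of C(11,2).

C(11,2) = (11·10) / 2! = 110 / 2 = 55.

55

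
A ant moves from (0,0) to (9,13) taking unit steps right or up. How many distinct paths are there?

497420

Each path is a sequence of 22 steps with 9 rights: C(22,9) = 497420.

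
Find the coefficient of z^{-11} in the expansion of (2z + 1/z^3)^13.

219648

General term: C(13,j)·(2z)^j·(1/z^3)^(13-j), with z-exponent 1j − 3(13−j) = 4j − 39.
Set 4j − 39 = -11: j = 7.
C(13,7) = 1716; 2^7 = 128; 1^6 = 1.
Coefficient = 1716 · 128 · 1 = 219648.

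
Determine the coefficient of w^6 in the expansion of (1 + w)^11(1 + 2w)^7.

119490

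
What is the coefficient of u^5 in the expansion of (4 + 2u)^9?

1032192

The general term is C(9,j)·(4)^j·(2u)^(9-j); the u^5 term has j = 4.
C(9,4) = 126.
Coefficient = C(9,4) · 4^4 · 2^5 = 126 · 256 · 32 = 1032192.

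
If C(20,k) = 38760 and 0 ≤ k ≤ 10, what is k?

C(20,k) increases on 0 ≤ k ≤ 10. C(20,5) = 15504 and C(20,6) = 38760, so k = 6.

6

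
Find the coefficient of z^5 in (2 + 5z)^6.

37500

The general term is C(6,j)·(2)^j·(5z)^(6-j); the z^5 term has j = 1.
C(6,1) = 6.
Coefficient = C(6,1) · 2^1 · 5^5 = 6 · 2 · 3125 = 37500.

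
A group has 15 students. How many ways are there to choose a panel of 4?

This is C(15,4) = 1365.

1365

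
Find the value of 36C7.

C(36,7) = (36·35·34·33·32·31·30) / 7! = 42072307200 / 5040 = 8347680.

8347680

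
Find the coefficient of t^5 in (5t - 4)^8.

-11200000

The general term is C(8,j)·(5t)^j·(-4)^(8-j); the t^5 term has j = 5.
C(8,5) = 56.
Coefficient = C(8,5) · 5^5 · (-4)^3 = 56 · 3125 · (-64) = -11200000.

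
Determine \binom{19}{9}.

C(19,9) = (19·18·17·16·15·14·13·12·11) / 9! = 33522128640 / 362880 = 92378.

92378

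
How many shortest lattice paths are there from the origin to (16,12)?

Each path is a sequence of 28 steps with 16 rights: C(28,16) = 30421755.

30421755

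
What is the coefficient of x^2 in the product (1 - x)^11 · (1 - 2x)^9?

Coefficient of x^2 = Σ_{j} C(11,j)·(-1)^j·C(9,2-j)·(-2)^(2-j) for j from 0 to 2.
= 144 + 198 + 55 = 397.

397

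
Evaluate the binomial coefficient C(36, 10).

254186856

C(36,10) = (36·35·34·33·32·31·30·29·28·27) / 10! = 922393263052800 / 3628800 = 254186856.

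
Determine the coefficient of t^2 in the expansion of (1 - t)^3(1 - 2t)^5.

Coefficient of t^2 = Σ_{j} C(3,j)·(-1)^j·C(5,2-j)·(-2)^(2-j) for j from 0 to 2.
= 40 + 30 + 3 = 73.

73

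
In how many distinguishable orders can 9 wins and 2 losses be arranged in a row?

55

Choose positions for the wins: C(11,9) = 55.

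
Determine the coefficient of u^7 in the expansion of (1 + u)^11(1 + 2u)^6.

Coefficient of u^7 = Σ_{j} C(11,j)·1^j·C(6,7-j)·2^(7-j) for j from 1 to 7.
= 704 + 10560 + 39600 + 52800 + 27720 + 5544 + 330 = 137258.

137258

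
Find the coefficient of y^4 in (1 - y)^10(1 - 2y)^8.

12770

Coefficient of y^4 = Σ_{j} C(10,j)·(-1)^j·C(8,4-j)·(-2)^(4-j) for j from 0 to 4.
= 1120 + 4480 + 5040 + 1920 + 210 = 12770.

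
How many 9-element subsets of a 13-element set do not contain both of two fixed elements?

385

All 9-subsets: C(13,9) = 715. Those containing both fixed elements: C(11,7) = 330.
715 − 330 = 385.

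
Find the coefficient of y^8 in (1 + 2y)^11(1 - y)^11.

-8415

Coefficient of y^8 = Σ_{j} C(11,j)·2^j·C(11,8-j)·(-1)^(8-j) for j from 0 to 8.
= 165 + (-7260) + 101640 + (-609840) + 1742400 + (-2439360) + 1626240 + (-464640) + 42240 = -8415.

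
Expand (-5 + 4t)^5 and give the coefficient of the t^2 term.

The general term is C(5,j)·(-5)^j·(4t)^(5-j); the t^2 term has j = 3.
C(5,3) = 10.
Coefficient = C(5,3) · (-5)^3 · 4^2 = 10 · (-125) · 16 = -20000.

-20000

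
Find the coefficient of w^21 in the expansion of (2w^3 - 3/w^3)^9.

-6912

General term: C(9,j)·(2w^3)^j·(-3/w^3)^(9-j), with w-exponent 3j − 3(9−j) = 6j − 27.
Set 6j − 27 = 21: j = 8.
C(9,8) = 9; 2^8 = 256; (-3)^1 = -3.
Coefficient = 9 · 256 · (-3) = -6912.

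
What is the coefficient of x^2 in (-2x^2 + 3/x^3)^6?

General term: C(6,j)·(-2x^2)^j·(3/x^3)^(6-j), with x-exponent 2j − 3(6−j) = 5j − 18.
Set 5j − 18 = 2: j = 4.
C(6,4) = 15; (-2)^4 = 16; 3^2 = 9.
Coefficient = 15 · 16 · 9 = 2160.

2160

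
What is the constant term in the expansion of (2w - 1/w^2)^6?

240

General term: C(6,j)·(2w)^j·(-1/w^2)^(6-j), with w-exponent 1j − 2(6−j) = 3j − 12.
Set 3j − 12 = 0: j = 4.
C(6,4) = 15; 2^4 = 16; (-1)^2 = 1.
Coefficient = 15 · 16 · 1 = 240.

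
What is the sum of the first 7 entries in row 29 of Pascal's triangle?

621616

1 + 29 + 406 + 3654 + 23751 + 118755 + 475020 = 621616.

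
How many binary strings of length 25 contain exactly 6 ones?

177100

Choose the 6 positions: C(25,6) = 177100.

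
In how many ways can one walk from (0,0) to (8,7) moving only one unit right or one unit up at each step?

Each path is a sequence of 15 steps with 8 rights: C(15,8) = 6435.

6435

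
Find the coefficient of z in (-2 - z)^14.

114688

The general term is C(14,j)·(-2)^j·(-z)^(14-j); the z^1 term has j = 13.
C(14,13) = 14.
Coefficient = C(14,13) · (-2)^13 · (-1)^1 = 14 · (-8192) · (-1) = 114688.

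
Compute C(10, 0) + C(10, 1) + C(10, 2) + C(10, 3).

176

1 + 10 + 45 + 120 = 176.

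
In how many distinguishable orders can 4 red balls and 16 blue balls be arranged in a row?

4845

Choose positions for the red balls: C(20,4) = 4845.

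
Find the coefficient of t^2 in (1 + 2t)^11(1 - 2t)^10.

Coefficient of t^2 = Σ_{j} C(11,j)·2^j·C(10,2-j)·(-2)^(2-j) for j from 0 to 2.
= 180 + (-440) + 220 = -40.

-40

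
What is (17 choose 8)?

C(17,8) = (17·16·15·14·13·12·11·10) / 8! = 980179200 / 40320 = 24310.

24310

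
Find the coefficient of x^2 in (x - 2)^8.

The general term is C(8,j)·(x)^j·(-2)^(8-j); the x^2 term has j = 2.
C(8,2) = 28.
Coefficient = C(8,2) · (-2)^6 = 28 · 64 = 1792.

1792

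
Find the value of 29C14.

77558760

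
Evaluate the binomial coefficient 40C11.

C(40,11) = (40·39·38·37·36·35·34·33·32·31·30) / 11! = 92279715720192000 / 39916800 = 2311801440.

2311801440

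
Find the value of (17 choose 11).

12376

C(17,11) = C(17,6) by symmetry.
C(17,6) = (17·16·15·14·13·12) / 6! = 8910720 / 720 = 12376.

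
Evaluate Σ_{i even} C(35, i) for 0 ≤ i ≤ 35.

Half of (1+1)^35 + (1−1)^35 gives the even-index sum: 2^34 = 17179869184.

17179869184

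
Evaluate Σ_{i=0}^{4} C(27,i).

1 + 27 + 351 + 2925 + 17550 = 20854.

20854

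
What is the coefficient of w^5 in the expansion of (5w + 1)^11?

1443750

The general term is C(11,j)·(5w)^j·(1)^(11-j); the w^5 term has j = 5.
C(11,5) = 462.
Coefficient = C(11,5) · 5^5 = 462 · 3125 = 1443750.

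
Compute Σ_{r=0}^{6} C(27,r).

397594

1 + 27 + 351 + 2925 + 17550 + 80730 + 296010 = 397594.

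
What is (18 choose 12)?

18564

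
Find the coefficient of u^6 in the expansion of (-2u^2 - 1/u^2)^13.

General term: C(13,j)·(-2u^2)^j·(-1/u^2)^(13-j), with u-exponent 2j − 2(13−j) = 4j − 26.
Set 4j − 26 = 6: j = 8.
C(13,8) = 1287; (-2)^8 = 256; (-1)^5 = -1.
Coefficient = 1287 · 256 · (-1) = -329472.

-329472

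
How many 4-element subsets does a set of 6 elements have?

15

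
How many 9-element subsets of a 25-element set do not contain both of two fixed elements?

1797818

All 9-subsets: C(25,9) = 2042975. Those containing both fixed elements: C(23,7) = 245157.
2042975 − 245157 = 1797818.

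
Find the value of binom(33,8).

13884156

C(33,8) = (33·32·31·30·29·28·27·26) / 8! = 559809169920 / 40320 = 13884156.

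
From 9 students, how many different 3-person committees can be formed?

This is C(9,3) = 84.

84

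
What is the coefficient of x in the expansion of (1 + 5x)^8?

40

The general term is C(8,j)·(1)^j·(5x)^(8-j); the x^1 term has j = 7.
C(8,7) = 8.
Coefficient = C(8,7) · 5^1 = 8 · 5 = 40.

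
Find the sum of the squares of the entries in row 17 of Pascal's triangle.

2333606220

By Vandermonde's identity, Σ C(17,j)² = C(34,17) = 2333606220.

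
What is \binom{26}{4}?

14950

C(26,4) = (26·25·24·23) / 4! = 358800 / 24 = 14950.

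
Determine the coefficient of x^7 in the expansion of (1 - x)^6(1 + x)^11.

Coefficient of x^7 = Σ_{j} C(6,j)·(-1)^j·C(11,7-j)·1^(7-j) for j from 0 to 6.
= 330 + (-2772) + 6930 + (-6600) + 2475 + (-330) + 11 = 44.

44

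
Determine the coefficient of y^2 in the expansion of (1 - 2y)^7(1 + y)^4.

34

Coefficient of y^2 = Σ_{j} C(7,j)·(-2)^j·C(4,2-j)·1^(2-j) for j from 0 to 2.
= 6 + (-56) + 84 = 34.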